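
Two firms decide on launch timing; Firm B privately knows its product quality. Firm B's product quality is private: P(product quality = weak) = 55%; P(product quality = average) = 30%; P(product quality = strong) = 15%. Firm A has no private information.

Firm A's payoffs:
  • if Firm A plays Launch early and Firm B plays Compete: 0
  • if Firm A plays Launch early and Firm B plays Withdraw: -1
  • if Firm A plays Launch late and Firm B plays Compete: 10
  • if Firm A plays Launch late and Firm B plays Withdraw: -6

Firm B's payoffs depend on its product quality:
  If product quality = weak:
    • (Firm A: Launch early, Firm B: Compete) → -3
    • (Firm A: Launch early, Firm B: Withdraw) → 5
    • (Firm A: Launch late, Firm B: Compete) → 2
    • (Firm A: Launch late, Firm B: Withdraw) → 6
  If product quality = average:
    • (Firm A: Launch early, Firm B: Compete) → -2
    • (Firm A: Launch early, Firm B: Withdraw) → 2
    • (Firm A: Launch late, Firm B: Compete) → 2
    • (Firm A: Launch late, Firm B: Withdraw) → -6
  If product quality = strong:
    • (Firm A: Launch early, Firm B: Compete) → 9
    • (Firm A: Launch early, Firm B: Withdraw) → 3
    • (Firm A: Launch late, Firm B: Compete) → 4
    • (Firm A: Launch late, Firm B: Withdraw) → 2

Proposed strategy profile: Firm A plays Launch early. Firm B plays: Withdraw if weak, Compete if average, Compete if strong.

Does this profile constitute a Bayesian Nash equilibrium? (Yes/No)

No

Firm A plays Launch early: E[Launch early] = 0.55·(-1) + 0.3·(0) + 0.15·(0) = -0.55; E[Launch late] = 1.2. Not best-responding. ✗
Firm B (product quality weak), facing Launch early: Compete gives -3, Withdraw gives 5. Proposed Withdraw is best. ✓
Firm B (product quality average), facing Launch early: Compete gives -2, Withdraw gives 2. Proposed Compete is not best — profitable deviation exists. ✗
Firm B (product quality strong), facing Launch early: Compete gives 9, Withdraw gives 3. Proposed Compete is best. ✓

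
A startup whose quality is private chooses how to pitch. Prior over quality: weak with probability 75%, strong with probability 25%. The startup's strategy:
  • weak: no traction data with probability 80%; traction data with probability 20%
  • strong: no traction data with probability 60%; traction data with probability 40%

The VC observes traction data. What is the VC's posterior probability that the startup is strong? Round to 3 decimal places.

0.400

P(traction data) = 0.75·0.2 + 0.25·0.4 = 0.25
P(strong | traction data) = (0.25·0.4) / 0.25 = 0.1 / 0.25 = 0.4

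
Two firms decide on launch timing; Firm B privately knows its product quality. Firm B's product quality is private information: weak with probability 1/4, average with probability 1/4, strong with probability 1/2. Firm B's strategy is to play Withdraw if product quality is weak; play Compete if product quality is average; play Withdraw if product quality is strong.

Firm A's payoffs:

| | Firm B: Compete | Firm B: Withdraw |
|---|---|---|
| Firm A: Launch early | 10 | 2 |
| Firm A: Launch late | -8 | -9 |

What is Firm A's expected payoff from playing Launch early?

4

E[Launch early] = 1/4·2 + 1/4·10 + 1/2·2 = 1/2 + 5/2 + 1 = 4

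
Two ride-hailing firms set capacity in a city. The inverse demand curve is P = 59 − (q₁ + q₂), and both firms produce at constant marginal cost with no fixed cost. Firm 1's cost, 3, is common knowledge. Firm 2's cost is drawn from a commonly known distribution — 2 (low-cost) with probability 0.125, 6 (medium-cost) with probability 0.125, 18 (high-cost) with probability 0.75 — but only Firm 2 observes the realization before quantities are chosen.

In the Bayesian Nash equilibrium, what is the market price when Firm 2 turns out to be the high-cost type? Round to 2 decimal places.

Type-c best response for Firm 2: q₂(c) = (59 − c)/2 − q₁/2.
Firm 1 maximizes expected profit; its first-order condition is 59 − 2q₁ − E[q₂] − 3 = 0.
Substituting E[q₂] and solving: E[c₂] = 14.5, so q₁ = (59 − 2·3 + 14.5)/3 = 22.5.
q₂(high-cost) = 9.25, so P = 59 − (22.5 + 9.25) = 27.25.

27.25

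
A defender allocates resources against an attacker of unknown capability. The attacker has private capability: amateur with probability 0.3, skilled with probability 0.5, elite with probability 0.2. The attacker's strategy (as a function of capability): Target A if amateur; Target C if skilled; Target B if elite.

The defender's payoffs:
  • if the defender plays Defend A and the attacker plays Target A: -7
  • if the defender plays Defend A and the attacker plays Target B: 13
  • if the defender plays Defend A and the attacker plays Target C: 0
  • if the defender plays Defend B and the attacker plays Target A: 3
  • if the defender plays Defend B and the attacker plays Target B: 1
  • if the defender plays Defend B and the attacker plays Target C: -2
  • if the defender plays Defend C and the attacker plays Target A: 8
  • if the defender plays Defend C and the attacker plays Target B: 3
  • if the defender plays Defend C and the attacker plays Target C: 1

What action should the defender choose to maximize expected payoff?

E[Defend A] = 0.3·(-7) + 0.5·(0) + 0.2·(13) = 0.5
E[Defend B] = 0.3·(3) + 0.5·(-2) + 0.2·(1) = 0.1
E[Defend C] = 0.3·(8) + 0.5·(1) + 0.2·(3) = 3.5
Best response: Defend C (3.5 is the largest).

Defend C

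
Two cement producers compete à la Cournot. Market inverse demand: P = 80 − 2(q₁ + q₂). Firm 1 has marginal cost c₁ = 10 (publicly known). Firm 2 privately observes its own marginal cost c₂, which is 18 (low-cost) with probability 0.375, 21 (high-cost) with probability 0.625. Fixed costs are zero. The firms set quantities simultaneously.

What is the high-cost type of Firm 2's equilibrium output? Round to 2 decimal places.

Type-c best response for Firm 2: q₂(c) = (80 − c)/4 − q₁/2.
Firm 1 maximizes expected profit; its first-order condition is 80 − 4q₁ − 2E[q₂] − 10 = 0.
Substituting E[q₂] and solving: E[c₂] = 19.875, so q₁ = (80 − 2·10 + 19.875)/6 = 13.3125.
q₂(high-cost) = (80 − 21 − 2·13.3125)/4 = 8.09375.

8.09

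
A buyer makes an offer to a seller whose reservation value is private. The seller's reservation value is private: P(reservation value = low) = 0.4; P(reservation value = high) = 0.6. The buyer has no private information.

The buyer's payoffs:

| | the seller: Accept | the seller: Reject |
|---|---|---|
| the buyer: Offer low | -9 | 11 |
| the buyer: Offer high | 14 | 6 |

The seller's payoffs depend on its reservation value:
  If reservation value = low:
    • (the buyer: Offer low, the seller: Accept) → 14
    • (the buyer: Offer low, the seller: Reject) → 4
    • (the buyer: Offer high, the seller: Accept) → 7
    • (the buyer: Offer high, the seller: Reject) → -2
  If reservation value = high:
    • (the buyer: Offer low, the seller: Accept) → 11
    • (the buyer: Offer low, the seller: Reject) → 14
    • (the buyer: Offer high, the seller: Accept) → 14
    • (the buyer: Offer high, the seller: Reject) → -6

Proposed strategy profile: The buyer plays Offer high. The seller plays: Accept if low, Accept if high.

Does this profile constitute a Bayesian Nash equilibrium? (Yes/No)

The buyer plays Offer high: E[Offer high] = 0.4·(14) + 0.6·(14) = 14; E[Offer low] = -9. Best-responding. ✓
The seller (reservation value low), facing Offer high: Accept gives 7, Reject gives -2. Proposed Accept is best. ✓
The seller (reservation value high), facing Offer high: Accept gives 14, Reject gives -6. Proposed Accept is best. ✓

Yes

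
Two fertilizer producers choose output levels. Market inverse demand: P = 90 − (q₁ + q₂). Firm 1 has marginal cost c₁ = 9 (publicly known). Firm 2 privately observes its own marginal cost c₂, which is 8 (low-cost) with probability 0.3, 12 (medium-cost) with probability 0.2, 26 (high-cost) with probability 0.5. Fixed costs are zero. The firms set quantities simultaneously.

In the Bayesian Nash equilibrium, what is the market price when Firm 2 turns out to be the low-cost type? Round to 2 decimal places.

Each type of Firm 2 best-responds to q₁; Firm 1 best-responds to the expected q₂ over Firm 2's types.
Firm 2 with cost c maximizes (90 − (q₁+q₂) − c)·q₂, giving q₂(c) = (90 − c − q₁)/2.
E[c₂] = 0.3·8 + 0.2·12 + 0.5·26 = 17.8
Firm 1's FOC against E[q₂] yields q₁ = (90 − 2·9 + E[c₂])/3 = (90 − 18 + 17.8)/3 = 29.9333.
q₂(low-cost) = 26.0333, so P = 90 − (29.9333 + 26.0333) = 34.0333.

34.03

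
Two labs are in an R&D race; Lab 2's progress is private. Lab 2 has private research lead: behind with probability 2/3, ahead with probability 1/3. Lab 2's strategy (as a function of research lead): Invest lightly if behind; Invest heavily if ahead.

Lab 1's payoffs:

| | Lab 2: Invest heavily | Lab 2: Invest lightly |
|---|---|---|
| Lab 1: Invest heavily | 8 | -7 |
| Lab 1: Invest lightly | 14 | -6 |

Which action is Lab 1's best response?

Invest lightly

E[Invest heavily] = 2/3·(-7) + 1/3·(8) = -2
E[Invest lightly] = 2/3·(-6) + 1/3·(14) = 2/3
Best response: Invest lightly (2/3 is the largest).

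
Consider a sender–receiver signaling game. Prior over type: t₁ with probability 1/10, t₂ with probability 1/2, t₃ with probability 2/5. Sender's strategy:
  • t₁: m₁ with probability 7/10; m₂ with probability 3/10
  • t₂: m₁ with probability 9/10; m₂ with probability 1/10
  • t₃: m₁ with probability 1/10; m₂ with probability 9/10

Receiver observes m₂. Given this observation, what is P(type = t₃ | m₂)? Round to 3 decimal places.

P(m₂) = (1/10)·(3/10) + (1/2)·(1/10) + (2/5)·(9/10) = 11/25
P(t₃ | m₂) = ((2/5)·(9/10)) / (11/25) = (9/25) / (11/25) = 9/11

0.818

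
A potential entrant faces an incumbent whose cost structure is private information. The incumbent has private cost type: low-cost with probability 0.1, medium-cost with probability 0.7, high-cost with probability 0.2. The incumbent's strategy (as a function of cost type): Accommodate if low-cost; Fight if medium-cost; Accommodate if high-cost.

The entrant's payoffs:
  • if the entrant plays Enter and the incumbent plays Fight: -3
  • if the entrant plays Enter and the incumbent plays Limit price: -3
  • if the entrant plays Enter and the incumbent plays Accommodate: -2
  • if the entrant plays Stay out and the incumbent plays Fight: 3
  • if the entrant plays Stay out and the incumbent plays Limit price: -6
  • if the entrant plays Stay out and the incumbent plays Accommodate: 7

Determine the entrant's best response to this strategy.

E[Enter] = 0.1·(-2) + 0.7·(-3) + 0.2·(-2) = -2.7
E[Stay out] = 0.1·(7) + 0.7·(3) + 0.2·(7) = 4.2
Best response: Stay out (4.2 is the largest).

Stay out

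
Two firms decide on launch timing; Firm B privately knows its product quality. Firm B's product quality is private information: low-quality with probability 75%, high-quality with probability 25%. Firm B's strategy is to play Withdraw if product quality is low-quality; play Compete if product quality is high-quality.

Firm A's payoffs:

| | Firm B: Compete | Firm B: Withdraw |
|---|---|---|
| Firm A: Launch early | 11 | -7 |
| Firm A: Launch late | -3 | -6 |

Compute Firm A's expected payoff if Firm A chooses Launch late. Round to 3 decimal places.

Take the expectation over Firm B's product quality, weighting each type's action by its prior probability.
E[Launch late] = 0.75·(-6) + 0.25·(-3) = (-4.5) + (-0.75) = -5.25

-5.250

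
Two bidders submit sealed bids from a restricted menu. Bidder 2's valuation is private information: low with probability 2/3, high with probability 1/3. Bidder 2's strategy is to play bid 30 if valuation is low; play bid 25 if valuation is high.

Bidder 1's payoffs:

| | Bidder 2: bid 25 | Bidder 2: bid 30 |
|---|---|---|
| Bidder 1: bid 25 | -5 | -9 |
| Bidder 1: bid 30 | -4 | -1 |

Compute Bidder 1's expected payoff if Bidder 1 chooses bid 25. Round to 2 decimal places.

-7.67

E[bid 25] = 2/3·(-9) + 1/3·(-5) = (-6) + (-5/3) = -23/3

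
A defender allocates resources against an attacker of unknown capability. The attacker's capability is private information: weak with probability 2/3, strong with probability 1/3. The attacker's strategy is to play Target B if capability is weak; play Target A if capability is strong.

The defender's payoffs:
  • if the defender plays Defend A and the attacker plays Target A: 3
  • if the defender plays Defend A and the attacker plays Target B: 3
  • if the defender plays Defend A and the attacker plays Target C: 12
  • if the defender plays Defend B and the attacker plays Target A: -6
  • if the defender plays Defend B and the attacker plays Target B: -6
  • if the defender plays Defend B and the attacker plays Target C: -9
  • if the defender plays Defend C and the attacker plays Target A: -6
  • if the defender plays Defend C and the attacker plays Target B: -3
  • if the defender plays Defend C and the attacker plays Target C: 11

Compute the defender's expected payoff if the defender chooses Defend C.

Take the expectation over the attacker's capability, weighting each type's action by its prior probability.
E[Defend C] = 2/3·(-3) + 1/3·(-6) = (-2) + (-2) = -4

-4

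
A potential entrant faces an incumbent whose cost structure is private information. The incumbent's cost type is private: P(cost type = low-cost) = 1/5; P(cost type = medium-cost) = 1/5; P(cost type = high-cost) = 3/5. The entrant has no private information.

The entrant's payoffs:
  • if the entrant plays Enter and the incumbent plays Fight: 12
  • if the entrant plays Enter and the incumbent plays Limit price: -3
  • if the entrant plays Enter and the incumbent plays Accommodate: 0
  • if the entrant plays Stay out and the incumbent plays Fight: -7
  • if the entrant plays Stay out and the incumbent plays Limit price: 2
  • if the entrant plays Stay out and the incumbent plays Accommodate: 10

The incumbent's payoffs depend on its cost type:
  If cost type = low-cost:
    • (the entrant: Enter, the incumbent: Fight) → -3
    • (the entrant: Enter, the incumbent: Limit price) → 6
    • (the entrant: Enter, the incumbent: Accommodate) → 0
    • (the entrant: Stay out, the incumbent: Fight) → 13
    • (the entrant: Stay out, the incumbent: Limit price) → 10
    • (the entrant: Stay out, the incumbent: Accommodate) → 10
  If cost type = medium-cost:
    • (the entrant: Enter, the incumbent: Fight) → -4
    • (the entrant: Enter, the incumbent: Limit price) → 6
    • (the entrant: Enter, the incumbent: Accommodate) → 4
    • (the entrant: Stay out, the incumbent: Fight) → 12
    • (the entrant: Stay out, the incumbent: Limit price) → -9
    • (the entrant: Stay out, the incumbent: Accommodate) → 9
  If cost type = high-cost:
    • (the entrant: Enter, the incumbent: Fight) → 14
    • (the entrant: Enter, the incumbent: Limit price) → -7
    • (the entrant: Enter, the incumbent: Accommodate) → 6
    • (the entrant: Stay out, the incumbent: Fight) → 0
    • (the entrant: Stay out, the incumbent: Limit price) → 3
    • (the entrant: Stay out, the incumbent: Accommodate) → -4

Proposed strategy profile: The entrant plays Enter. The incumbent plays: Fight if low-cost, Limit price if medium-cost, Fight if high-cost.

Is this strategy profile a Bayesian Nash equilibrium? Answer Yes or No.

A profile is a BNE iff every type of every player is best-responding given beliefs about the other side.
The entrant plays Enter: E[Enter] = 1/5·(12) + 1/5·(-3) + 3/5·(12) = 9; E[Stay out] = -26/5. Best-responding. ✓
The incumbent (cost type low-cost), facing Enter: Fight gives -3, Limit price gives 6, Accommodate gives 0. Proposed Fight is not best — profitable deviation exists. ✗
The incumbent (cost type medium-cost), facing Enter: Fight gives -4, Limit price gives 6, Accommodate gives 4. Proposed Limit price is best. ✓
The incumbent (cost type high-cost), facing Enter: Fight gives 14, Limit price gives -7, Accommodate gives 6. Proposed Fight is best. ✓

No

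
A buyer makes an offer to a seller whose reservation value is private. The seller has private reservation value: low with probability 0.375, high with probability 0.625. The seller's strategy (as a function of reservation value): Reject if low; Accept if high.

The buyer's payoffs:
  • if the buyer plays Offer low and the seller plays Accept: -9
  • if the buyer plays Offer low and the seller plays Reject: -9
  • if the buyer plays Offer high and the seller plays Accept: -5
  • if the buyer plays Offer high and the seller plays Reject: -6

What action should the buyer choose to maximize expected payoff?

E[Offer low] = 0.375·(-9) + 0.625·(-9) = -9
E[Offer high] = 0.375·(-6) + 0.625·(-5) = -5.375
Best response: Offer high (-5.375 is the largest).

Offer high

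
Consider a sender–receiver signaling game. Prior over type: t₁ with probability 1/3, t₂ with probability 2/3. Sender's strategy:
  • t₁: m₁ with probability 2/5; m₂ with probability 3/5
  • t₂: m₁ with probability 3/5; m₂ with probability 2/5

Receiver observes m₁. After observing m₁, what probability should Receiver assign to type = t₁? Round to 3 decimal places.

0.250

Apply Bayes' rule using the sender's strategy as the likelihood.
P(m₁) = (1/3)·(2/5) + (2/3)·(3/5) = 8/15
P(t₁ | m₁) = ((1/3)·(2/5)) / (8/15) = (2/15) / (8/15) = 1/4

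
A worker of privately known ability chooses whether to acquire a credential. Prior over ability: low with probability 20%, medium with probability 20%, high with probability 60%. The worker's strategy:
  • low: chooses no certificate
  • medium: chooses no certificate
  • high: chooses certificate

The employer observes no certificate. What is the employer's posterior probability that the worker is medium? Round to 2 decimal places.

0.50

P(no certificate) = 0.2·1 + 0.2·1 + 0.6·0 = 0.4
P(medium | no certificate) = (0.2·1) / 0.4 = 0.2 / 0.4 = 0.5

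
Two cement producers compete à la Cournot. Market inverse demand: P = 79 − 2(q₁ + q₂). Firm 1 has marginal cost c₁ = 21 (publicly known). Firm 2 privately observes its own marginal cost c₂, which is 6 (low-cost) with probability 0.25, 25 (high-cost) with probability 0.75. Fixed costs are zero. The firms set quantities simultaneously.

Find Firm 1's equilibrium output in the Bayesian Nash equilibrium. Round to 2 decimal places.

Type-c best response for Firm 2: q₂(c) = (79 − c)/4 − q₁/2.
Firm 1 maximizes expected profit; its first-order condition is 79 − 4q₁ − 2E[q₂] − 21 = 0.
Substituting E[q₂] and solving: E[c₂] = 20.25, so q₁ = (79 − 2·21 + 20.25)/6 = 9.54167.

9.54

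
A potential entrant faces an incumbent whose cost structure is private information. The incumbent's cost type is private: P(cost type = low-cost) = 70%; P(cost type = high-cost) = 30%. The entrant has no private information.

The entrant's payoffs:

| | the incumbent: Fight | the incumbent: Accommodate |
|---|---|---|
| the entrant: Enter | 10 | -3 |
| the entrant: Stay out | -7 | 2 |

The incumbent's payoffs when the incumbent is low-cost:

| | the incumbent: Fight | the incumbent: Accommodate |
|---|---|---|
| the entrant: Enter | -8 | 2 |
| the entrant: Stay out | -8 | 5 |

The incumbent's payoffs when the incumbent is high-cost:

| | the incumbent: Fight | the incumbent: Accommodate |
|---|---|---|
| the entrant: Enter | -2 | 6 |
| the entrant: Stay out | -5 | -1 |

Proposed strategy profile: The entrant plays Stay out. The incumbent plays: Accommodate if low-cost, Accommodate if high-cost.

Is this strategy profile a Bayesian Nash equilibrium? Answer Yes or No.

Yes

The entrant plays Stay out: E[Stay out] = 0.7·(2) + 0.3·(2) = 2; E[Enter] = -3. Best-responding. ✓
The incumbent (cost type low-cost), facing Stay out: Fight gives -8, Accommodate gives 5. Proposed Accommodate is best. ✓
The incumbent (cost type high-cost), facing Stay out: Fight gives -5, Accommodate gives -1. Proposed Accommodate is best. ✓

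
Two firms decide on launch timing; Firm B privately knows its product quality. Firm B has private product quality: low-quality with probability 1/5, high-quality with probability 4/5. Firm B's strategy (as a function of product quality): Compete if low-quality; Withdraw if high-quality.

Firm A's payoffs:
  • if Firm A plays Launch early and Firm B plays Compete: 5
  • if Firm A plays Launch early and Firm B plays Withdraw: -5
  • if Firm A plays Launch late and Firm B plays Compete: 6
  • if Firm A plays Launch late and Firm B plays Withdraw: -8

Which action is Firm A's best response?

E[Launch early] = 1/5·(5) + 4/5·(-5) = -3
E[Launch late] = 1/5·(6) + 4/5·(-8) = -26/5
Best response: Launch early (-3 is the largest).

Launch early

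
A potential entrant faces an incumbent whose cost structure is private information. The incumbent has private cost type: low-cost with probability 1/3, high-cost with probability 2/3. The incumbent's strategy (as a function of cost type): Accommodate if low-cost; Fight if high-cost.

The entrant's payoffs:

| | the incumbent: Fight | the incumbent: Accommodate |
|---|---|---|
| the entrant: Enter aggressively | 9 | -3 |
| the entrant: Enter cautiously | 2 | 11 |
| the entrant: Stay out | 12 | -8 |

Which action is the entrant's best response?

Stay out

Compute the entrant's expected payoff for each action, taking the expectation over the incumbent's type.
E[Enter aggressively] = 1/3·(-3) + 2/3·(9) = 5
E[Enter cautiously] = 1/3·(11) + 2/3·(2) = 5
E[Stay out] = 1/3·(-8) + 2/3·(12) = 16/3
Best response: Stay out (16/3 is the largest).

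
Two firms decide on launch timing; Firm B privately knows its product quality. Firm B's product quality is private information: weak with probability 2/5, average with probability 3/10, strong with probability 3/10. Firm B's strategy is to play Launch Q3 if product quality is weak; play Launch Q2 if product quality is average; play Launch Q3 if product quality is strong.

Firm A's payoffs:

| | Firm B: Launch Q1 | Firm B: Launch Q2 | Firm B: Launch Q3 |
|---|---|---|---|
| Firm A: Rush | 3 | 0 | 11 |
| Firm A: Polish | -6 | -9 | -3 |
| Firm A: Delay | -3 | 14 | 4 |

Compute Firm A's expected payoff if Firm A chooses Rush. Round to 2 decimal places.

Take the expectation over Firm B's product quality, weighting each type's action by its prior probability.
E[Rush] = 2/5·11 + 3/10·0 + 3/10·11 = 22/5 + 0 + 33/10 = 77/10

7.70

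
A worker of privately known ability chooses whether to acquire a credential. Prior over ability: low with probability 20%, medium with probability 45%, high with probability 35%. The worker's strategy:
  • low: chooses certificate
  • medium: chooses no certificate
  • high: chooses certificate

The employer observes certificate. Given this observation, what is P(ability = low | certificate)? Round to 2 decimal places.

0.36

P(certificate) = 0.2·1 + 0.45·0 + 0.35·1 = 0.55
P(low | certificate) = (0.2·1) / 0.55 = 0.2 / 0.55 = 0.363636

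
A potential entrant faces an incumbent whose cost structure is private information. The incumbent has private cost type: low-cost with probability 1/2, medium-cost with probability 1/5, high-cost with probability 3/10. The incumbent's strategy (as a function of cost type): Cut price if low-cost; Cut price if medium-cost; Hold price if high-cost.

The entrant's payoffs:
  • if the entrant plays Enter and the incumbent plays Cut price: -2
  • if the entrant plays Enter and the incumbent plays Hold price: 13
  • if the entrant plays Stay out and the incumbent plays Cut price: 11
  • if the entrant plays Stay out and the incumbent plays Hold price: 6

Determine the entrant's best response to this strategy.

E[Enter] = 1/2·(-2) + 1/5·(-2) + 3/10·(13) = 5/2
E[Stay out] = 1/2·(11) + 1/5·(11) + 3/10·(6) = 19/2
Best response: Stay out (19/2 is the largest).

Stay out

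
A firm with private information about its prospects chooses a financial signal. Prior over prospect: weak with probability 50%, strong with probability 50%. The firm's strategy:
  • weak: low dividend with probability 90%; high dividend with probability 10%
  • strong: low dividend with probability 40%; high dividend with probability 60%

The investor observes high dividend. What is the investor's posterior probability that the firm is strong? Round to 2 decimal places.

P(high dividend) = 0.5·0.1 + 0.5·0.6 = 0.35
P(strong | high dividend) = (0.5·0.6) / 0.35 = 0.3 / 0.35 = 0.857143

0.86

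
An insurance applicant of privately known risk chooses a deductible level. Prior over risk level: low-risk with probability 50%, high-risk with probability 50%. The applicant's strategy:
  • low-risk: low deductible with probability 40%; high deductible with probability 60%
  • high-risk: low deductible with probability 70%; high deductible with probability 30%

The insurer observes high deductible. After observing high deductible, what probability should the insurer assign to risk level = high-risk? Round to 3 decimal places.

0.333

P(high deductible) = 0.5·0.6 + 0.5·0.3 = 0.45
P(high-risk | high deductible) = (0.5·0.3) / 0.45 = 0.15 / 0.45 = 0.333333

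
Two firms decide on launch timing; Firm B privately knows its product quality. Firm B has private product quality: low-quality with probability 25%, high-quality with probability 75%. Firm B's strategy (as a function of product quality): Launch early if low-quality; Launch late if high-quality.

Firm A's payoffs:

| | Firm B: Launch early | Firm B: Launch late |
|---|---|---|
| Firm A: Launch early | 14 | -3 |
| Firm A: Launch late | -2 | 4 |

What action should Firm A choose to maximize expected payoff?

Launch late

E[Launch early] = 0.25·(14) + 0.75·(-3) = 1.25
E[Launch late] = 0.25·(-2) + 0.75·(4) = 2.5
Best response: Launch late (2.5 is the largest).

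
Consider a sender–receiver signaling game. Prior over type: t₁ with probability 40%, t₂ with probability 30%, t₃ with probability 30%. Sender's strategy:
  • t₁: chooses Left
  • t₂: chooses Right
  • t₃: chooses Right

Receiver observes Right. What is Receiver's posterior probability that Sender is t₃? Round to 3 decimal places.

0.500

P(Right) = 0.4·0 + 0.3·1 + 0.3·1 = 0.6
P(t₃ | Right) = (0.3·1) / 0.6 = 0.3 / 0.6 = 0.5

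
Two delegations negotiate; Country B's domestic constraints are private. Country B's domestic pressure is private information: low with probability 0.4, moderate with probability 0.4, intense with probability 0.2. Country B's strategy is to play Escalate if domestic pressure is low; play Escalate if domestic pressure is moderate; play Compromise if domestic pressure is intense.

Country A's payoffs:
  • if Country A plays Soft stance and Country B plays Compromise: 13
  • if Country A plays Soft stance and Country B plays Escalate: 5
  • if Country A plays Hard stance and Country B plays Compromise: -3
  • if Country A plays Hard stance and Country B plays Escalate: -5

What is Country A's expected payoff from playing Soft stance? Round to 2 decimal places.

Take the expectation over Country B's domestic pressure, weighting each type's action by its prior probability.
E[Soft stance] = 0.4·5 + 0.4·5 + 0.2·13 = 2 + 2 + 2.6 = 6.6

6.60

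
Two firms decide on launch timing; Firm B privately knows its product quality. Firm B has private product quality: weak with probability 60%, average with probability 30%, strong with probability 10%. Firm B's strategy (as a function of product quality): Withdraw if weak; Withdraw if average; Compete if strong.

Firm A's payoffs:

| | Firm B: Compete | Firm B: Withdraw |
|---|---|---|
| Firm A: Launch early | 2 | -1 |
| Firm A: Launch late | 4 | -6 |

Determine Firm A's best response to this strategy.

E[Launch early] = 0.6·(-1) + 0.3·(-1) + 0.1·(2) = -0.7
E[Launch late] = 0.6·(-6) + 0.3·(-6) + 0.1·(4) = -5
Best response: Launch early (-0.7 is the largest).

Launch early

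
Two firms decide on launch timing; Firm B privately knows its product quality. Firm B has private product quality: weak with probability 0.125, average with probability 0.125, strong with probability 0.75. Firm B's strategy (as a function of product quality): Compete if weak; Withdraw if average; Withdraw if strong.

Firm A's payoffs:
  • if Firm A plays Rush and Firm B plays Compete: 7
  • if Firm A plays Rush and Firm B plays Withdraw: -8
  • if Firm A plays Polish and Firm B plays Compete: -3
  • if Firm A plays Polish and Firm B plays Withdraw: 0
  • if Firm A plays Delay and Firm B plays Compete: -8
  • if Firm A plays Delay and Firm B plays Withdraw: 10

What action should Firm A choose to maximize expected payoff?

Delay

E[Rush] = 0.125·(7) + 0.125·(-8) + 0.75·(-8) = -6.125
E[Polish] = 0.125·(-3) + 0.125·(0) + 0.75·(0) = -0.375
E[Delay] = 0.125·(-8) + 0.125·(10) + 0.75·(10) = 7.75
Best response: Delay (7.75 is the largest).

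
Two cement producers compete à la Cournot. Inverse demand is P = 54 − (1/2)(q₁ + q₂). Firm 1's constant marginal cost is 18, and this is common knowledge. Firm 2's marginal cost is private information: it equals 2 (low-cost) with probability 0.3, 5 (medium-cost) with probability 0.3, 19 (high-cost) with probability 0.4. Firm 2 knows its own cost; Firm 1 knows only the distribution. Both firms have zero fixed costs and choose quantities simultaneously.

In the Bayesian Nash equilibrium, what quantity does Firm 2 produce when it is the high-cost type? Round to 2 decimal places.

25.77

Each type of Firm 2 best-responds to q₁; Firm 1 best-responds to the expected q₂ over Firm 2's types.
Firm 2 with cost c maximizes (54 − (1/2)(q₁+q₂) − c)·q₂, giving q₂(c) = (54 − c − (1/2)q₁).
E[c₂] = 0.3·2 + 0.3·5 + 0.4·19 = 9.7
Firm 1's FOC against E[q₂] yields q₁ = (54 − 2·18 + E[c₂])/(3/2) = (54 − 36 + 9.7)/(3/2) = 18.4667.
q₂(high-cost) = (54 − 19 − (1/2)·18.4667) = 25.7667.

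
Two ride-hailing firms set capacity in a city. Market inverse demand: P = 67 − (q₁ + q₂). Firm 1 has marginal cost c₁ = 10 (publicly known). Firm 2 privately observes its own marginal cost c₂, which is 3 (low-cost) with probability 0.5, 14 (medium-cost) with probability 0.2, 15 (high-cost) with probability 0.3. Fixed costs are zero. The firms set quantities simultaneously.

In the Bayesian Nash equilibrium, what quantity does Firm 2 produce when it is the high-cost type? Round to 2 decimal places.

Type-c best response for Firm 2: q₂(c) = (67 − c)/2 − q₁/2.
Firm 1 maximizes expected profit; its first-order condition is 67 − 2q₁ − E[q₂] − 10 = 0.
Substituting E[q₂] and solving: E[c₂] = 8.8, so q₁ = (67 − 2·10 + 8.8)/3 = 18.6.
q₂(high-cost) = (67 − 15 − 18.6)/2 = 16.7.

16.70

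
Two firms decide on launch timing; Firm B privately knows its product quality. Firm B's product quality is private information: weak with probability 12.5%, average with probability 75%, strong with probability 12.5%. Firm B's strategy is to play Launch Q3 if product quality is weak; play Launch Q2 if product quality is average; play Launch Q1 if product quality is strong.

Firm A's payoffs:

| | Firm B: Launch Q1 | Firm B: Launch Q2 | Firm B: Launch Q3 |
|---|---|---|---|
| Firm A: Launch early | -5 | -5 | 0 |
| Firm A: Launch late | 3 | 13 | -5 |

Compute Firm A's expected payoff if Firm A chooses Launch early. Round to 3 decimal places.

Take the expectation over Firm B's product quality, weighting each type's action by its prior probability.
E[Launch early] = 0.125·0 + 0.75·(-5) + 0.125·(-5) = 0 + (-3.75) + (-0.625) = -4.375

-4.375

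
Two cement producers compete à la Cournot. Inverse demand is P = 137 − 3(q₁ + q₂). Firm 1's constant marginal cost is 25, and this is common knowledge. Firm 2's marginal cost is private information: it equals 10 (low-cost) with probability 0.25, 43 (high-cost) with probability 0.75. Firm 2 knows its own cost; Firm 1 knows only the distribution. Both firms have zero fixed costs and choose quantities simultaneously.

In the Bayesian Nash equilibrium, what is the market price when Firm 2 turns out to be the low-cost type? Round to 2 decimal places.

Type-c best response for Firm 2: q₂(c) = (137 − c)/6 − q₁/2.
Firm 1 maximizes expected profit; its first-order condition is 137 − 6q₁ − 3E[q₂] − 25 = 0.
Substituting E[q₂] and solving: E[c₂] = 34.75, so q₁ = (137 − 2·25 + 34.75)/9 = 13.5278.
q₂(low-cost) = 14.4028, so P = 137 − 3·(13.5278 + 14.4028) = 53.2083.

53.21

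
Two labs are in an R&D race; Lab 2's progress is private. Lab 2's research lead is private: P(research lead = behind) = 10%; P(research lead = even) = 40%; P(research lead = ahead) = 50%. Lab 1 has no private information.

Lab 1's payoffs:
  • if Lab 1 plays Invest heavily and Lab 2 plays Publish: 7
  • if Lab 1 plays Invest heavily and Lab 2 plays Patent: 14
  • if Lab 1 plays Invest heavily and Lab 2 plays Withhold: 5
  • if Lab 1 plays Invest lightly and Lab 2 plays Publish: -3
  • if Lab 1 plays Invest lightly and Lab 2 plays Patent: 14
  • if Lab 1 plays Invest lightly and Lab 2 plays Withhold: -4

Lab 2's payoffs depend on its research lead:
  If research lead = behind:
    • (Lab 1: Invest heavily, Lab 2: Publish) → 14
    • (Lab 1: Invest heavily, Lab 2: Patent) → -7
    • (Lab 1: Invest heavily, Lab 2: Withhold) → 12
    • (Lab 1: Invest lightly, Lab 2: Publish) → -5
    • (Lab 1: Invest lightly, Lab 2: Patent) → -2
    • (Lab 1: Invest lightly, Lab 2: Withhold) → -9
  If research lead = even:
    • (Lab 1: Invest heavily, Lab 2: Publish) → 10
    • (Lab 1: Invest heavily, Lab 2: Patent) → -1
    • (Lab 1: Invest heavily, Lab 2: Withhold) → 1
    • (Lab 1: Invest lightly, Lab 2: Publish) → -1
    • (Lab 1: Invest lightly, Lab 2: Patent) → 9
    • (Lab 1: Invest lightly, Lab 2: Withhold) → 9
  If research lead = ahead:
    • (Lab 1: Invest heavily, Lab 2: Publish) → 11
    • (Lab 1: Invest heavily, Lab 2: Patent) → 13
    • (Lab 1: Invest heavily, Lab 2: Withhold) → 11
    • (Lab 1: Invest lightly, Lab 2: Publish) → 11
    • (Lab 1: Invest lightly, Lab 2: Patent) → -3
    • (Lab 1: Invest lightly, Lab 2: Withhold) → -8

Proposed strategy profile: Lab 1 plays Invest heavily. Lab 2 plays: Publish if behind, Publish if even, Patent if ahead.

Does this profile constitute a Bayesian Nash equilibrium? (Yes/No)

A profile is a BNE iff every type of every player is best-responding given beliefs about the other side.
Lab 1 plays Invest heavily: E[Invest heavily] = 0.1·(7) + 0.4·(7) + 0.5·(14) = 10.5; E[Invest lightly] = 5.5. Best-responding. ✓
Lab 2 (research lead behind), facing Invest heavily: Publish gives 14, Patent gives -7, Withhold gives 12. Proposed Publish is best. ✓
Lab 2 (research lead even), facing Invest heavily: Publish gives 10, Patent gives -1, Withhold gives 1. Proposed Publish is best. ✓
Lab 2 (research lead ahead), facing Invest heavily: Publish gives 11, Patent gives 13, Withhold gives 11. Proposed Patent is best. ✓

Yes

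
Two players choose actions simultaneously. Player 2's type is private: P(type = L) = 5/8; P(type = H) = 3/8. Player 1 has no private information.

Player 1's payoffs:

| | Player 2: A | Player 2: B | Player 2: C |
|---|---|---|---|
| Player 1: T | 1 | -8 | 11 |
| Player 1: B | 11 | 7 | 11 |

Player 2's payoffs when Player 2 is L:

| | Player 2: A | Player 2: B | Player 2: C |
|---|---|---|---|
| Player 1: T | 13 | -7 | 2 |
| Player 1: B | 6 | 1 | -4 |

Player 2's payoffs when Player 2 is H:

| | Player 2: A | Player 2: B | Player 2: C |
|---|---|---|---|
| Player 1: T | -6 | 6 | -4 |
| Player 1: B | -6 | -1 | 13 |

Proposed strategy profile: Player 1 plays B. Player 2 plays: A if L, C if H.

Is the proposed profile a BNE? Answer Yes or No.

Yes

A profile is a BNE iff every type of every player is best-responding given beliefs about the other side.
Player 1 plays B: E[B] = 5/8·(11) + 3/8·(11) = 11; E[T] = 19/4. Best-responding. ✓
Player 2 (type L), facing B: A gives 6, B gives 1, C gives -4. Proposed A is best. ✓
Player 2 (type H), facing B: A gives -6, B gives -1, C gives 13. Proposed C is best. ✓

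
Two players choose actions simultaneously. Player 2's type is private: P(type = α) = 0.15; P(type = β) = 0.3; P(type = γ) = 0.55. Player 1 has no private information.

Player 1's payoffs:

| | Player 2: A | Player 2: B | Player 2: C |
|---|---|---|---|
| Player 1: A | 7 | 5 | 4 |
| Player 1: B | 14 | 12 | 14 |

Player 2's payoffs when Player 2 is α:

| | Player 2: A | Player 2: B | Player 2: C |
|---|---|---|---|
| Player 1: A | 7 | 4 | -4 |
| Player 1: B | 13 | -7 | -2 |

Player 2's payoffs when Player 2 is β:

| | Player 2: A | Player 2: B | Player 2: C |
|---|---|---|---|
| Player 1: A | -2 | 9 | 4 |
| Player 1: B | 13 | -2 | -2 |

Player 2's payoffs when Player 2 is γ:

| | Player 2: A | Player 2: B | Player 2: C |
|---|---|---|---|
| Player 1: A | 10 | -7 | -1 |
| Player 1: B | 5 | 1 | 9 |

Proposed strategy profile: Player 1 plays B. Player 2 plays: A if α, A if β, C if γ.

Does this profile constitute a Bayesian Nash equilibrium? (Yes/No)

Player 1 plays B: E[B] = 0.15·(14) + 0.3·(14) + 0.55·(14) = 14; E[A] = 5.35. Best-responding. ✓
Player 2 (type α), facing B: A gives 13, B gives -7, C gives -2. Proposed A is best. ✓
Player 2 (type β), facing B: A gives 13, B gives -2, C gives -2. Proposed A is best. ✓
Player 2 (type γ), facing B: A gives 5, B gives 1, C gives 9. Proposed C is best. ✓

Yes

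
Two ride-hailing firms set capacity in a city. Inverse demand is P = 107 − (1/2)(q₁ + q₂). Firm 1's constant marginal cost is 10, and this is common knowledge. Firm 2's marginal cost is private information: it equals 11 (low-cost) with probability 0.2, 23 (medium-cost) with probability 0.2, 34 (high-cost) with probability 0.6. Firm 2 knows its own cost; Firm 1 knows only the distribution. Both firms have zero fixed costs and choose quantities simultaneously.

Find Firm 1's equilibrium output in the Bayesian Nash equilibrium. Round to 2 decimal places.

Firm 2 with cost c maximizes (107 − (1/2)(q₁+q₂) − c)·q₂, giving q₂(c) = (107 − c − (1/2)q₁).
E[c₂] = 0.2·11 + 0.2·23 + 0.6·34 = 27.2
Firm 1's FOC against E[q₂] yields q₁ = (107 − 2·10 + E[c₂])/(3/2) = (107 − 20 + 27.2)/(3/2) = 76.1333.

76.13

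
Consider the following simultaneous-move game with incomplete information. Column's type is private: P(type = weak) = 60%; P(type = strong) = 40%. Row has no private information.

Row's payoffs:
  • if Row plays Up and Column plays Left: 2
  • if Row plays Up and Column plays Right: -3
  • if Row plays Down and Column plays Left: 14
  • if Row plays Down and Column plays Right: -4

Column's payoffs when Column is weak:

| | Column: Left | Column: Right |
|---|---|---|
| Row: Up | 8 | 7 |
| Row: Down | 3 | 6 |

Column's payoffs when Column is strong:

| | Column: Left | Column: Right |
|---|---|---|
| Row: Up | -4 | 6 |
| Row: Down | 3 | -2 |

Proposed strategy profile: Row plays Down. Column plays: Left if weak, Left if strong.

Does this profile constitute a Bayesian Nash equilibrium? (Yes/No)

No

Row plays Down: E[Down] = 0.6·(14) + 0.4·(14) = 14; E[Up] = 2. Best-responding. ✓
Column (type weak), facing Down: Left gives 3, Right gives 6. Proposed Left is not best — profitable deviation exists. ✗
Column (type strong), facing Down: Left gives 3, Right gives -2. Proposed Left is best. ✓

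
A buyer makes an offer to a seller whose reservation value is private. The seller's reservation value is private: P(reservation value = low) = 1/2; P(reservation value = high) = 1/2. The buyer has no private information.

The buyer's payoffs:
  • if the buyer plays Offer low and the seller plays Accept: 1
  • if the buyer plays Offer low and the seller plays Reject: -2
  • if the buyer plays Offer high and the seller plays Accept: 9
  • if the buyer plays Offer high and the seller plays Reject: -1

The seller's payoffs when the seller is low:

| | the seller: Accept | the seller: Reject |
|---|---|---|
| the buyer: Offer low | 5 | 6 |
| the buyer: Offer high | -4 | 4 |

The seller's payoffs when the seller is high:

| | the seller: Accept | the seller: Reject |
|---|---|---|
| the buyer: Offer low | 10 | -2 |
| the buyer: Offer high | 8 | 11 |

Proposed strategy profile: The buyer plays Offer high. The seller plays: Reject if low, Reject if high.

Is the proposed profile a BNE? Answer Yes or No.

Yes

The buyer plays Offer high: E[Offer high] = 1/2·(-1) + 1/2·(-1) = -1; E[Offer low] = -2. Best-responding. ✓
The seller (reservation value low), facing Offer high: Accept gives -4, Reject gives 4. Proposed Reject is best. ✓
The seller (reservation value high), facing Offer high: Accept gives 8, Reject gives 11. Proposed Reject is best. ✓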